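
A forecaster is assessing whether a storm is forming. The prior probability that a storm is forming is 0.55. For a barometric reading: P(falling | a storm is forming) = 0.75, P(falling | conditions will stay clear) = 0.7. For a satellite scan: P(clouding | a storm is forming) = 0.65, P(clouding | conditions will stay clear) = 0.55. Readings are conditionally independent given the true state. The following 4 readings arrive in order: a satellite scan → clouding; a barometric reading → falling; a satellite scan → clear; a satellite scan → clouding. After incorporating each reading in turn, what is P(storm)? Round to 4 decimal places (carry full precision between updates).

0.5872

After a satellite scan='clouding': P(storm) = 0.65·0.5500 / (0.65·0.5500 + 0.55·0.4500) ≈ 0.5909
After a barometric reading='falling': P(storm) = 0.75·0.5909 / (0.75·0.5909 + 0.7·0.4091) ≈ 0.6075
After a satellite scan='clear': P(storm) = 0.35·0.6075 / (0.35·0.6075 + 0.45·0.3925) ≈ 0.5462
After a satellite scan='clouding': P(storm) = 0.65·0.5462 / (0.65·0.5462 + 0.55·0.4538) ≈ 0.5872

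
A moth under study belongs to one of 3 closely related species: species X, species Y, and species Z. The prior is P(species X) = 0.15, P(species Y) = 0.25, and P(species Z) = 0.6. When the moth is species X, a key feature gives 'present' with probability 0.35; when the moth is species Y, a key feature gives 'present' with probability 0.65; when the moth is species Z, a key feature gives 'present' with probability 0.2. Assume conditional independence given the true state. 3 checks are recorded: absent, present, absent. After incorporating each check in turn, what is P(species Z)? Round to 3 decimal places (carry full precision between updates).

0.646

Apply Bayes' rule sequentially, carrying P(species Z) forward.
After 'absent': normaliser = 0.65·0.1500 + 0.35·0.2500 + 0.8·0.6000; P(species X) ≈ 0.1466, P(species Y) ≈ 0.1316, P(species Z) ≈ 0.7218
After 'present': normaliser = 0.35·0.1466 + 0.65·0.1316 + 0.2·0.7218; P(species X) ≈ 0.1825, P(species Y) ≈ 0.3041, P(species Z) ≈ 0.5134
After 'absent': normaliser = 0.65·0.1825 + 0.35·0.3041 + 0.8·0.5134; P(species X) ≈ 0.1866, P(species Y) ≈ 0.1674, P(species Z) ≈ 0.6460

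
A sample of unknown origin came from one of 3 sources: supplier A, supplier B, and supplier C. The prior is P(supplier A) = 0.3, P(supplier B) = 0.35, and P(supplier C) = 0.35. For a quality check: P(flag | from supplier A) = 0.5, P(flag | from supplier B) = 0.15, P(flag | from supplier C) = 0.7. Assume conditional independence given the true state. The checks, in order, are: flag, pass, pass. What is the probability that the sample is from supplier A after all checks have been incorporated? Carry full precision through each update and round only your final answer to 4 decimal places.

Apply Bayes' rule sequentially, carrying P(supplier A) forward.
After 'flag': normaliser = 0.5·0.3000 + 0.15·0.3500 + 0.7·0.3500; P(supplier A) ≈ 0.3352, P(supplier B) ≈ 0.1173, P(supplier C) ≈ 0.5475
After 'pass': normaliser = 0.5·0.3352 + 0.85·0.1173 + 0.3·0.5475; P(supplier A) ≈ 0.3883, P(supplier B) ≈ 0.2311, P(supplier C) ≈ 0.3806
After 'pass': normaliser = 0.5·0.3883 + 0.85·0.2311 + 0.3·0.3806; P(supplier A) ≈ 0.3847, P(supplier B) ≈ 0.3891, P(supplier C) ≈ 0.2262

0.3847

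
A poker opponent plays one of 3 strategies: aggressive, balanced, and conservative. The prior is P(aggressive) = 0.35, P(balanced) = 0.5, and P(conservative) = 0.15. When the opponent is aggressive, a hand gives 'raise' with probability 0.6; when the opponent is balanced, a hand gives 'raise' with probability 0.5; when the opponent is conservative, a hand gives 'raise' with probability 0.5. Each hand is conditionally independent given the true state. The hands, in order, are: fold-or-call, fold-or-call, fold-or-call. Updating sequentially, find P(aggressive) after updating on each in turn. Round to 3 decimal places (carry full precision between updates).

0.216

After 'fold-or-call': normaliser = 0.4·0.3500 + 0.5·0.5000 + 0.5·0.1500; P(aggressive) ≈ 0.3011, P(balanced) ≈ 0.5376, P(conservative) ≈ 0.1613
After 'fold-or-call': normaliser = 0.4·0.3011 + 0.5·0.5376 + 0.5·0.1613; P(aggressive) ≈ 0.2563, P(balanced) ≈ 0.5721, P(conservative) ≈ 0.1716
After 'fold-or-call': normaliser = 0.4·0.2563 + 0.5·0.5721 + 0.5·0.1716; P(aggressive) ≈ 0.2161, P(balanced) ≈ 0.6030, P(conservative) ≈ 0.1809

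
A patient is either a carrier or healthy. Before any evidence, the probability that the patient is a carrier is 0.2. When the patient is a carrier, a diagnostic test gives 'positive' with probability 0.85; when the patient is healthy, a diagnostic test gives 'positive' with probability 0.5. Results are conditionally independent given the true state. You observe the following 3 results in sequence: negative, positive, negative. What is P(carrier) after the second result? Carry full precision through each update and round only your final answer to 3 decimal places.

Each posterior becomes the prior for the next update.
After 'negative': P(carrier) = 0.15·0.2000 / (0.15·0.2000 + 0.5·0.8000) ≈ 0.0698
After 'positive': P(carrier) = 0.85·0.0698 / (0.85·0.0698 + 0.5·0.9302) ≈ 0.1131

0.113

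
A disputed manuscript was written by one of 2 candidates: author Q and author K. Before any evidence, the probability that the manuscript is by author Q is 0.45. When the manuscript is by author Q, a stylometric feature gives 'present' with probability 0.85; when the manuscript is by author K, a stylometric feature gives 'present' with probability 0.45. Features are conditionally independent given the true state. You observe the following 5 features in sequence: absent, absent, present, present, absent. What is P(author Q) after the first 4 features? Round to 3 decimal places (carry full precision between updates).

0.178

Apply Bayes' rule sequentially, carrying P(author Q) forward.
After 'absent': P(author Q) = 0.15·0.4500 / (0.15·0.4500 + 0.55·0.5500) ≈ 0.1824
After 'absent': P(author Q) = 0.15·0.1824 / (0.15·0.1824 + 0.55·0.8176) ≈ 0.0574
After 'present': P(author Q) = 0.85·0.0574 / (0.85·0.0574 + 0.45·0.9426) ≈ 0.1031
After 'present': P(author Q) = 0.85·0.1031 / (0.85·0.1031 + 0.45·0.8969) ≈ 0.1784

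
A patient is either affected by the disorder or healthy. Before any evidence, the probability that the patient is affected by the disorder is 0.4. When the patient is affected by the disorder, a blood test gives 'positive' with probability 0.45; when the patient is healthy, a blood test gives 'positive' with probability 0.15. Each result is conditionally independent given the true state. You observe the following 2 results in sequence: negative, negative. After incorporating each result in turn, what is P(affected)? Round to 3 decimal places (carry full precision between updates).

Each posterior becomes the prior for the next update.
After 'negative': P(affected) = 0.55·0.4000 / (0.55·0.4000 + 0.85·0.6000) ≈ 0.3014
After 'negative': P(affected) = 0.55·0.3014 / (0.55·0.3014 + 0.85·0.6986) ≈ 0.2182

0.218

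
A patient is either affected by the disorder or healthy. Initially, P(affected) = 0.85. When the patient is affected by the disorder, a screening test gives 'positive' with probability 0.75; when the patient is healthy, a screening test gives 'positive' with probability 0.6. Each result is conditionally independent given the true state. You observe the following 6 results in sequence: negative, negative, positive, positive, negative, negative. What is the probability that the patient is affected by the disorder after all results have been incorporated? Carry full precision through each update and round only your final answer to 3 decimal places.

Each posterior becomes the prior for the next update.
After 'negative': P(affected) = 0.25·0.8500 / (0.25·0.8500 + 0.4·0.1500) ≈ 0.7798
After 'negative': P(affected) = 0.25·0.7798 / (0.25·0.7798 + 0.4·0.2202) ≈ 0.6888
After 'positive': P(affected) = 0.75·0.6888 / (0.75·0.6888 + 0.6·0.3112) ≈ 0.7345
After 'positive': P(affected) = 0.75·0.7345 / (0.75·0.7345 + 0.6·0.2655) ≈ 0.7757
After 'negative': P(affected) = 0.25·0.7757 / (0.25·0.7757 + 0.4·0.2243) ≈ 0.6837
After 'negative': P(affected) = 0.25·0.6837 / (0.25·0.6837 + 0.4·0.3163) ≈ 0.5747

0.575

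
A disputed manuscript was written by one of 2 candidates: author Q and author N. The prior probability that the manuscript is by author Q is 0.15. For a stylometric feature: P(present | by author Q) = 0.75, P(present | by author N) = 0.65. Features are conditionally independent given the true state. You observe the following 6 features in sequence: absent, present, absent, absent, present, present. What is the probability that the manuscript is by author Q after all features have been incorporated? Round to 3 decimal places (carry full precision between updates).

Apply Bayes' rule sequentially, carrying P(author Q) forward.
After 'absent': P(author Q) = 0.25·0.1500 / (0.25·0.1500 + 0.35·0.8500) ≈ 0.1119
After 'present': P(author Q) = 0.75·0.1119 / (0.75·0.1119 + 0.65·0.8881) ≈ 0.1270
After 'absent': P(author Q) = 0.25·0.1270 / (0.25·0.1270 + 0.35·0.8730) ≈ 0.0941
After 'absent': P(author Q) = 0.25·0.0941 / (0.25·0.0941 + 0.35·0.9059) ≈ 0.0691
After 'present': P(author Q) = 0.75·0.0691 / (0.75·0.0691 + 0.65·0.9309) ≈ 0.0789
After 'present': P(author Q) = 0.75·0.0789 / (0.75·0.0789 + 0.65·0.9211) ≈ 0.0899

0.090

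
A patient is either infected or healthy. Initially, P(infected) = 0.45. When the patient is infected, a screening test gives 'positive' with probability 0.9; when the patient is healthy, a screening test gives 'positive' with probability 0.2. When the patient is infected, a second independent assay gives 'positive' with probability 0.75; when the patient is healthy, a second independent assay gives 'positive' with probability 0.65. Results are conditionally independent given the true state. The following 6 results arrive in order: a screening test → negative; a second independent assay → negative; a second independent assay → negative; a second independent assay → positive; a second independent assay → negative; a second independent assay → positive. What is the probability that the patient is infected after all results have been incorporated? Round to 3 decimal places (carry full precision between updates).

After a screening test='negative': P(infected) = 0.1·0.4500 / (0.1·0.4500 + 0.8·0.5500) ≈ 0.0928
After a second independent assay='negative': P(infected) = 0.25·0.0928 / (0.25·0.0928 + 0.35·0.9072) ≈ 0.0681
After a second independent assay='negative': P(infected) = 0.25·0.0681 / (0.25·0.0681 + 0.35·0.9319) ≈ 0.0496
After a second independent assay='positive': P(infected) = 0.75·0.0496 / (0.75·0.0496 + 0.65·0.9504) ≈ 0.0568
After a second independent assay='negative': P(infected) = 0.25·0.0568 / (0.25·0.0568 + 0.35·0.9432) ≈ 0.0412
After a second independent assay='positive': P(infected) = 0.75·0.0412 / (0.75·0.0412 + 0.65·0.9588) ≈ 0.0473

0.047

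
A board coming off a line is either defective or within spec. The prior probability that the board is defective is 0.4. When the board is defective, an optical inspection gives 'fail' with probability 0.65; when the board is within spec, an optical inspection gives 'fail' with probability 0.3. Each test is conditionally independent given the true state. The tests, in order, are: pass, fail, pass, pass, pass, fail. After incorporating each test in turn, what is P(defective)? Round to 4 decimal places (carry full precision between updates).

After 'pass': P(defective) = 0.35·0.4000 / (0.35·0.4000 + 0.7·0.6000) ≈ 0.2500
After 'fail': P(defective) = 0.65·0.2500 / (0.65·0.2500 + 0.3·0.7500) ≈ 0.4194
After 'pass': P(defective) = 0.35·0.4194 / (0.35·0.4194 + 0.7·0.5806) ≈ 0.2653
After 'pass': P(defective) = 0.35·0.2653 / (0.35·0.2653 + 0.7·0.7347) ≈ 0.1529
After 'pass': P(defective) = 0.35·0.1529 / (0.35·0.1529 + 0.7·0.8471) ≈ 0.0828
After 'fail': P(defective) = 0.65·0.0828 / (0.65·0.0828 + 0.3·0.9172) ≈ 0.1636

0.1636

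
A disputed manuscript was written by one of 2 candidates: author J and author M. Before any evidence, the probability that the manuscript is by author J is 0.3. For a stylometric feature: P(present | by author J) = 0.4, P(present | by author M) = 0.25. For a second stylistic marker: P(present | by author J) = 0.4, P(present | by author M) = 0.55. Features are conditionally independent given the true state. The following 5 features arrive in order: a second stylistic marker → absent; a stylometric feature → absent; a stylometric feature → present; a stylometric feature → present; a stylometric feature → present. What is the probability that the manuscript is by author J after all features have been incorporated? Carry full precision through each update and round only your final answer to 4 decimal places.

0.6519

Apply Bayes' rule sequentially, carrying P(author J) forward.
After a second stylistic marker='absent': P(author J) = 0.6·0.3000 / (0.6·0.3000 + 0.45·0.7000) ≈ 0.3636
After a stylometric feature='absent': P(author J) = 0.6·0.3636 / (0.6·0.3636 + 0.75·0.6364) ≈ 0.3137
After a stylometric feature='present': P(author J) = 0.4·0.3137 / (0.4·0.3137 + 0.25·0.6863) ≈ 0.4224
After a stylometric feature='present': P(author J) = 0.4·0.4224 / (0.4·0.4224 + 0.25·0.5776) ≈ 0.5392
After a stylometric feature='present': P(author J) = 0.4·0.5392 / (0.4·0.5392 + 0.25·0.4608) ≈ 0.6519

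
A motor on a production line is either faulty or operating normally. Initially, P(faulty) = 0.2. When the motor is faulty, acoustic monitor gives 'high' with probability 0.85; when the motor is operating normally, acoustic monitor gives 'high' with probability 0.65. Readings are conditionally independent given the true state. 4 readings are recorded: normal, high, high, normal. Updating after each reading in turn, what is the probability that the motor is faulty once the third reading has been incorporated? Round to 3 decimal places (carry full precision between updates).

0.155

After 'normal': P(faulty) = 0.15·0.2000 / (0.15·0.2000 + 0.35·0.8000) ≈ 0.0968
After 'high': P(faulty) = 0.85·0.0968 / (0.85·0.0968 + 0.65·0.9032) ≈ 0.1229
After 'high': P(faulty) = 0.85·0.1229 / (0.85·0.1229 + 0.65·0.8771) ≈ 0.1548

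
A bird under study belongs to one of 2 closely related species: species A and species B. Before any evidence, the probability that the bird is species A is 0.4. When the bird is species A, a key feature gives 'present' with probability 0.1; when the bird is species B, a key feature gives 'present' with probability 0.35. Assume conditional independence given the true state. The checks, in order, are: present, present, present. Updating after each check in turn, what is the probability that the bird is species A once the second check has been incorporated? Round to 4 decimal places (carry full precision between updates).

After 'present': P(species A) = 0.1·0.4000 / (0.1·0.4000 + 0.35·0.6000) ≈ 0.1600
After 'present': P(species A) = 0.1·0.1600 / (0.1·0.1600 + 0.35·0.8400) ≈ 0.0516

0.0516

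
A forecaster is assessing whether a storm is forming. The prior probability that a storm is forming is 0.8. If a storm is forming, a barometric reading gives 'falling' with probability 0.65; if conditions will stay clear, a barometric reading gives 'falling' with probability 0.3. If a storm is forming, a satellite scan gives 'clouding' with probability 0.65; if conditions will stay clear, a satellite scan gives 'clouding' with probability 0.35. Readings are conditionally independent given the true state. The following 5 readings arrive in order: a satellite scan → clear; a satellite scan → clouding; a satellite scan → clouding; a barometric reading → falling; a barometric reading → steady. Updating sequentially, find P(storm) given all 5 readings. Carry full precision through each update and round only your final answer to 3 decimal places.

After a satellite scan='clear': P(storm) = 0.35·0.8000 / (0.35·0.8000 + 0.65·0.2000) ≈ 0.6829
After a satellite scan='clouding': P(storm) = 0.65·0.6829 / (0.65·0.6829 + 0.35·0.3171) ≈ 0.8000
After a satellite scan='clouding': P(storm) = 0.65·0.8000 / (0.65·0.8000 + 0.35·0.2000) ≈ 0.8814
After a barometric reading='falling': P(storm) = 0.65·0.8814 / (0.65·0.8814 + 0.3·0.1186) ≈ 0.9415
After a barometric reading='steady': P(storm) = 0.35·0.9415 / (0.35·0.9415 + 0.7·0.0585) ≈ 0.8895

0.889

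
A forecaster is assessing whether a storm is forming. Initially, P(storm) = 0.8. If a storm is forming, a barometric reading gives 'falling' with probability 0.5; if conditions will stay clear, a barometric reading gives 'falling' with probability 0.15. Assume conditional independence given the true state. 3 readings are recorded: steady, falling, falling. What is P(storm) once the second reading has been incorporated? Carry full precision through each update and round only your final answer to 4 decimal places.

After 'steady': P(storm) = 0.5·0.8000 / (0.5·0.8000 + 0.85·0.2000) ≈ 0.7018
After 'falling': P(storm) = 0.5·0.7018 / (0.5·0.7018 + 0.15·0.2982) ≈ 0.8869

0.8869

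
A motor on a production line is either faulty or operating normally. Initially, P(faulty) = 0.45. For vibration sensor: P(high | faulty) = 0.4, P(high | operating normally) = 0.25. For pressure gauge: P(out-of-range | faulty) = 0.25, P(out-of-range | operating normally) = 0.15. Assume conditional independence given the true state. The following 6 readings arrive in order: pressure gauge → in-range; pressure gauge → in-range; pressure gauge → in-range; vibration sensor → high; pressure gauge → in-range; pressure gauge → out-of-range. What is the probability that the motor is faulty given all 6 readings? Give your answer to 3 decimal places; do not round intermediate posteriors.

After pressure gauge='in-range': P(faulty) = 0.75·0.4500 / (0.75·0.4500 + 0.85·0.5500) ≈ 0.4193
After pressure gauge='in-range': P(faulty) = 0.75·0.4193 / (0.75·0.4193 + 0.85·0.5807) ≈ 0.3891
After pressure gauge='in-range': P(faulty) = 0.75·0.3891 / (0.75·0.3891 + 0.85·0.6109) ≈ 0.3598
After vibration sensor='high': P(faulty) = 0.4·0.3598 / (0.4·0.3598 + 0.25·0.6402) ≈ 0.4735
After pressure gauge='in-range': P(faulty) = 0.75·0.4735 / (0.75·0.4735 + 0.85·0.5265) ≈ 0.4424
After pressure gauge='out-of-range': P(faulty) = 0.25·0.4424 / (0.25·0.4424 + 0.15·0.5576) ≈ 0.5694

0.569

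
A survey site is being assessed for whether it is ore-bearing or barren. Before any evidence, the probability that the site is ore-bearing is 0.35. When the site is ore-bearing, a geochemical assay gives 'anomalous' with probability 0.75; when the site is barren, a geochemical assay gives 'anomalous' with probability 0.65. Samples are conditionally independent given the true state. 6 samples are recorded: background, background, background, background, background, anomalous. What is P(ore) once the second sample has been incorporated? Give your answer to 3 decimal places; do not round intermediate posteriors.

After 'background': P(ore) = 0.25·0.3500 / (0.25·0.3500 + 0.35·0.6500) ≈ 0.2778
After 'background': P(ore) = 0.25·0.2778 / (0.25·0.2778 + 0.35·0.7222) ≈ 0.2155

0.216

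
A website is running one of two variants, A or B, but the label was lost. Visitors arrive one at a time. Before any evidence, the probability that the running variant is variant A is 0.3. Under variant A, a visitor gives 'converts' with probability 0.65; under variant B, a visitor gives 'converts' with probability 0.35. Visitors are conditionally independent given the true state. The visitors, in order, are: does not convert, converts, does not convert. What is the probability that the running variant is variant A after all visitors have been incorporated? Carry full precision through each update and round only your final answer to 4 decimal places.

0.1875

After 'does not convert': P(A) = 0.35·0.3000 / (0.35·0.3000 + 0.65·0.7000) ≈ 0.1875
After 'converts': P(A) = 0.65·0.1875 / (0.65·0.1875 + 0.35·0.8125) ≈ 0.3000
After 'does not convert': P(A) = 0.35·0.3000 / (0.35·0.3000 + 0.65·0.7000) ≈ 0.1875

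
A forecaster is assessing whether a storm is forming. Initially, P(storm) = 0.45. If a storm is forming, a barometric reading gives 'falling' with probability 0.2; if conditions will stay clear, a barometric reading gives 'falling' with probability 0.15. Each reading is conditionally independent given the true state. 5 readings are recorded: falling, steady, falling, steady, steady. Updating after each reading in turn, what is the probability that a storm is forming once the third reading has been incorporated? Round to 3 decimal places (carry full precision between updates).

After 'falling': P(storm) = 0.2·0.4500 / (0.2·0.4500 + 0.15·0.5500) ≈ 0.5217
After 'steady': P(storm) = 0.8·0.5217 / (0.8·0.5217 + 0.85·0.4783) ≈ 0.5066
After 'falling': P(storm) = 0.2·0.5066 / (0.2·0.5066 + 0.15·0.4934) ≈ 0.5779

0.578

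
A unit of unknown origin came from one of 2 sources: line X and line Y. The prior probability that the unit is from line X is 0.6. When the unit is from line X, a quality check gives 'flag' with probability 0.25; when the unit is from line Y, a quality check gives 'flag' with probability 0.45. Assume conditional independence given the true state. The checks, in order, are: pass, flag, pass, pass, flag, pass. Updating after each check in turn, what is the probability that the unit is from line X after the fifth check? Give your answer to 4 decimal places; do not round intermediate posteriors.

0.5400

After 'pass': P(line X) = 0.75·0.6000 / (0.75·0.6000 + 0.55·0.4000) ≈ 0.6716
After 'flag': P(line X) = 0.25·0.6716 / (0.25·0.6716 + 0.45·0.3284) ≈ 0.5319
After 'pass': P(line X) = 0.75·0.5319 / (0.75·0.5319 + 0.55·0.4681) ≈ 0.6078
After 'pass': P(line X) = 0.75·0.6078 / (0.75·0.6078 + 0.55·0.3922) ≈ 0.6788
After 'flag': P(line X) = 0.25·0.6788 / (0.25·0.6788 + 0.45·0.3212) ≈ 0.5400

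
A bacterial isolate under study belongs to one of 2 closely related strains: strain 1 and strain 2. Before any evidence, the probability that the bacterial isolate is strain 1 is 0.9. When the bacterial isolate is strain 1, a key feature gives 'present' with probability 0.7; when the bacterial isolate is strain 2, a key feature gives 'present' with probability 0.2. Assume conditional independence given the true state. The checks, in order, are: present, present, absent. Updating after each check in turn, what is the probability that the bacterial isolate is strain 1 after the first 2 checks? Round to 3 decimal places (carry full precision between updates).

0.991

Each posterior becomes the prior for the next update.
After 'present': P(strain 1) = 0.7·0.9000 / (0.7·0.9000 + 0.2·0.1000) ≈ 0.9692
After 'present': P(strain 1) = 0.7·0.9692 / (0.7·0.9692 + 0.2·0.0308) ≈ 0.9910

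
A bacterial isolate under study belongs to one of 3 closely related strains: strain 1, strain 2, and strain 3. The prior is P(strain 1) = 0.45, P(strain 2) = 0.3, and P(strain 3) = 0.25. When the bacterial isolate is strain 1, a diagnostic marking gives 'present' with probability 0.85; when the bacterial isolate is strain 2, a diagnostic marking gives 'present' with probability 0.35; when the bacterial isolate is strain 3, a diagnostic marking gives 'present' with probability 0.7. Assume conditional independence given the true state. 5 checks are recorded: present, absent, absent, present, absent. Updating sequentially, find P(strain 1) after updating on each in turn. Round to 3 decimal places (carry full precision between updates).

Each posterior becomes the prior for the next update.
After 'present': normaliser = 0.85·0.4500 + 0.35·0.3000 + 0.7·0.2500; P(strain 1) ≈ 0.5774, P(strain 2) ≈ 0.1585, P(strain 3) ≈ 0.2642
After 'absent': normaliser = 0.15·0.5774 + 0.65·0.1585 + 0.3·0.2642; P(strain 1) ≈ 0.3221, P(strain 2) ≈ 0.3832, P(strain 3) ≈ 0.2947
After 'absent': normaliser = 0.15·0.3221 + 0.65·0.3832 + 0.3·0.2947; P(strain 1) ≈ 0.1252, P(strain 2) ≈ 0.6456, P(strain 3) ≈ 0.2292
After 'present': normaliser = 0.85·0.1252 + 0.35·0.6456 + 0.7·0.2292; P(strain 1) ≈ 0.2160, P(strain 2) ≈ 0.4585, P(strain 3) ≈ 0.3255
After 'absent': normaliser = 0.15·0.2160 + 0.65·0.4585 + 0.3·0.3255; P(strain 1) ≈ 0.0757, P(strain 2) ≈ 0.6962, P(strain 3) ≈ 0.2281

0.076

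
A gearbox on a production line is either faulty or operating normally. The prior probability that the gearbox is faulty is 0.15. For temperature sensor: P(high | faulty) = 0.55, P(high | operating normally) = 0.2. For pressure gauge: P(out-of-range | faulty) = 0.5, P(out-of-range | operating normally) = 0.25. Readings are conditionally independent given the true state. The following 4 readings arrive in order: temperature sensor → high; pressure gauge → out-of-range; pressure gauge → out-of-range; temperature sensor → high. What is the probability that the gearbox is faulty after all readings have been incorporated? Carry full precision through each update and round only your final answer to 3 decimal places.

0.842

After temperature sensor='high': P(faulty) = 0.55·0.1500 / (0.55·0.1500 + 0.2·0.8500) ≈ 0.3267
After pressure gauge='out-of-range': P(faulty) = 0.5·0.3267 / (0.5·0.3267 + 0.25·0.6733) ≈ 0.4925
After pressure gauge='out-of-range': P(faulty) = 0.5·0.4925 / (0.5·0.4925 + 0.25·0.5075) ≈ 0.6600
After temperature sensor='high': P(faulty) = 0.55·0.6600 / (0.55·0.6600 + 0.2·0.3400) ≈ 0.8422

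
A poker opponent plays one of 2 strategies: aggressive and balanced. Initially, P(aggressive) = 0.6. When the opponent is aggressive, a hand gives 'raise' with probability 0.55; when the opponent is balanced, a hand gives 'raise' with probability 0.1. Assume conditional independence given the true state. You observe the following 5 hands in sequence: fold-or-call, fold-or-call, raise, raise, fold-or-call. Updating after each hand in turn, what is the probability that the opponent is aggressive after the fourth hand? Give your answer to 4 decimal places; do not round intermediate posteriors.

Apply Bayes' rule sequentially, carrying P(aggressive) forward.
After 'fold-or-call': P(aggressive) = 0.45·0.6000 / (0.45·0.6000 + 0.9·0.4000) ≈ 0.4286
After 'fold-or-call': P(aggressive) = 0.45·0.4286 / (0.45·0.4286 + 0.9·0.5714) ≈ 0.2727
After 'raise': P(aggressive) = 0.55·0.2727 / (0.55·0.2727 + 0.1·0.7273) ≈ 0.6735
After 'raise': P(aggressive) = 0.55·0.6735 / (0.55·0.6735 + 0.1·0.3265) ≈ 0.9190

0.9190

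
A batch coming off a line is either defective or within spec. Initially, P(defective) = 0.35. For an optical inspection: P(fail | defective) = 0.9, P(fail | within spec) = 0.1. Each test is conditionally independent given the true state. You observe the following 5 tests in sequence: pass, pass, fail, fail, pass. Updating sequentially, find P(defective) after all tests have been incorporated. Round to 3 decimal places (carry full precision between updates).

After 'pass': P(defective) = 0.1·0.3500 / (0.1·0.3500 + 0.9·0.6500) ≈ 0.0565
After 'pass': P(defective) = 0.1·0.0565 / (0.1·0.0565 + 0.9·0.9435) ≈ 0.0066
After 'fail': P(defective) = 0.9·0.0066 / (0.9·0.0066 + 0.1·0.9934) ≈ 0.0565
After 'fail': P(defective) = 0.9·0.0565 / (0.9·0.0565 + 0.1·0.9435) ≈ 0.3500
After 'pass': P(defective) = 0.1·0.3500 / (0.1·0.3500 + 0.9·0.6500) ≈ 0.0565

0.056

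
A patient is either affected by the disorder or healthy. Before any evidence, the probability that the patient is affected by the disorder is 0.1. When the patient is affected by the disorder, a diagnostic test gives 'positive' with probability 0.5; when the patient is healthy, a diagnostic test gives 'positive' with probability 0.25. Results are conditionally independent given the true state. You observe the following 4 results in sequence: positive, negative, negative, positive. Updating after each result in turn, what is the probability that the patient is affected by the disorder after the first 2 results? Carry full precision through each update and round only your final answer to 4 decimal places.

After 'positive': P(affected) = 0.5·0.1000 / (0.5·0.1000 + 0.25·0.9000) ≈ 0.1818
After 'negative': P(affected) = 0.5·0.1818 / (0.5·0.1818 + 0.75·0.8182) ≈ 0.1290

0.1290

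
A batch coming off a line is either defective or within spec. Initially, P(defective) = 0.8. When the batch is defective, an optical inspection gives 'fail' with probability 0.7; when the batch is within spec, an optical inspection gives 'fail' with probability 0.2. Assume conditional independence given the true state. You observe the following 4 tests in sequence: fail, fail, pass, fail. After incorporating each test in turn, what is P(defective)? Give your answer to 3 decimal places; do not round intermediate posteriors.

0.985

Each posterior becomes the prior for the next update.
After 'fail': P(defective) = 0.7·0.8000 / (0.7·0.8000 + 0.2·0.2000) ≈ 0.9333
After 'fail': P(defective) = 0.7·0.9333 / (0.7·0.9333 + 0.2·0.0667) ≈ 0.9800
After 'pass': P(defective) = 0.3·0.9800 / (0.3·0.9800 + 0.8·0.0200) ≈ 0.9484
After 'fail': P(defective) = 0.7·0.9484 / (0.7·0.9484 + 0.2·0.0516) ≈ 0.9847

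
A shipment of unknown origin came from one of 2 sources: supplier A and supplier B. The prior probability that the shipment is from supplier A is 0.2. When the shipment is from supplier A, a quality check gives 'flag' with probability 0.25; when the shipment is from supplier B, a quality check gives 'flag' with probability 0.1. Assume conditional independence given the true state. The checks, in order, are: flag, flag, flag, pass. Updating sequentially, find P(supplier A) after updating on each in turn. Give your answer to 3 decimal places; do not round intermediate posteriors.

After 'flag': P(supplier A) = 0.25·0.2000 / (0.25·0.2000 + 0.1·0.8000) ≈ 0.3846
After 'flag': P(supplier A) = 0.25·0.3846 / (0.25·0.3846 + 0.1·0.6154) ≈ 0.6098
After 'flag': P(supplier A) = 0.25·0.6098 / (0.25·0.6098 + 0.1·0.3902) ≈ 0.7962
After 'pass': P(supplier A) = 0.75·0.7962 / (0.75·0.7962 + 0.9·0.2038) ≈ 0.7650

0.765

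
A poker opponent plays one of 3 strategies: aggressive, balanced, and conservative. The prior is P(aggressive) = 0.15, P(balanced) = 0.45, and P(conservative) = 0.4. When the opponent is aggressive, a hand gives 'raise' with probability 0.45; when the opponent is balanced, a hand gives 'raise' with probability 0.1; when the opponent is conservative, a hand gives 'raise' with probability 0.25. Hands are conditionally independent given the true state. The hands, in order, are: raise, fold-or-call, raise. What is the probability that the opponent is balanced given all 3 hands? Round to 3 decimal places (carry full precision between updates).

0.103

After 'raise': normaliser = 0.45·0.1500 + 0.1·0.4500 + 0.25·0.4000; P(aggressive) ≈ 0.3176, P(balanced) ≈ 0.2118, P(conservative) ≈ 0.4706
After 'fold-or-call': normaliser = 0.55·0.3176 + 0.9·0.2118 + 0.75·0.4706; P(aggressive) ≈ 0.2432, P(balanced) ≈ 0.2654, P(conservative) ≈ 0.4914
After 'raise': normaliser = 0.45·0.2432 + 0.1·0.2654 + 0.25·0.4914; P(aggressive) ≈ 0.4229, P(balanced) ≈ 0.1025, P(conservative) ≈ 0.4746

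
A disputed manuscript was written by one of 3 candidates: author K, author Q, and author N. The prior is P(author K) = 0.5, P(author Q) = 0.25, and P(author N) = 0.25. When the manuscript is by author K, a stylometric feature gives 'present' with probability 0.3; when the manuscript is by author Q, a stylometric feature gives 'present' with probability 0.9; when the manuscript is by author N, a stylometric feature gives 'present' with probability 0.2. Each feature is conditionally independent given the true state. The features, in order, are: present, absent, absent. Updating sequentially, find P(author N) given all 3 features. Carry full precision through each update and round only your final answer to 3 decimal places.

0.297

After 'present': normaliser = 0.3·0.5000 + 0.9·0.2500 + 0.2·0.2500; P(author K) ≈ 0.3529, P(author Q) ≈ 0.5294, P(author N) ≈ 0.1176
After 'absent': normaliser = 0.7·0.3529 + 0.1·0.5294 + 0.8·0.1176; P(author K) ≈ 0.6269, P(author Q) ≈ 0.1343, P(author N) ≈ 0.2388
After 'absent': normaliser = 0.7·0.6269 + 0.1·0.1343 + 0.8·0.2388; P(author K) ≈ 0.6821, P(author Q) ≈ 0.0209, P(author N) ≈ 0.2970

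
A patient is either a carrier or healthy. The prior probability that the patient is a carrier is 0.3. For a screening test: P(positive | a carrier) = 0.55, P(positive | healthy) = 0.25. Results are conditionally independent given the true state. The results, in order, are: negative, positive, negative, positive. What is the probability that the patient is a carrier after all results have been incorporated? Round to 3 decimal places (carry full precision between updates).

After 'negative': P(carrier) = 0.45·0.3000 / (0.45·0.3000 + 0.75·0.7000) ≈ 0.2045
After 'positive': P(carrier) = 0.55·0.2045 / (0.55·0.2045 + 0.25·0.7955) ≈ 0.3613
After 'negative': P(carrier) = 0.45·0.3613 / (0.45·0.3613 + 0.75·0.6387) ≈ 0.2534
After 'positive': P(carrier) = 0.55·0.2534 / (0.55·0.2534 + 0.25·0.7466) ≈ 0.4275

0.428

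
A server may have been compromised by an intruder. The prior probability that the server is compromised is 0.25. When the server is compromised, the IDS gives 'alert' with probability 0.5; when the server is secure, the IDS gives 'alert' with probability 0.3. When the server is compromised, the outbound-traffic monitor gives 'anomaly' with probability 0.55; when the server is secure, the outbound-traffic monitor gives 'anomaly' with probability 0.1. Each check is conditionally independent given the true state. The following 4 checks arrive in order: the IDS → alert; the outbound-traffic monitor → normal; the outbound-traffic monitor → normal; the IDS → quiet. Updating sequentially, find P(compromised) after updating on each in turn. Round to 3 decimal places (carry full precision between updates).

After the IDS='alert': P(compromised) = 0.5·0.2500 / (0.5·0.2500 + 0.3·0.7500) ≈ 0.3571
After the outbound-traffic monitor='normal': P(compromised) = 0.45·0.3571 / (0.45·0.3571 + 0.9·0.6429) ≈ 0.2174
After the outbound-traffic monitor='normal': P(compromised) = 0.45·0.2174 / (0.45·0.2174 + 0.9·0.7826) ≈ 0.1220
After the IDS='quiet': P(compromised) = 0.5·0.1220 / (0.5·0.1220 + 0.7·0.8780) ≈ 0.0903

0.090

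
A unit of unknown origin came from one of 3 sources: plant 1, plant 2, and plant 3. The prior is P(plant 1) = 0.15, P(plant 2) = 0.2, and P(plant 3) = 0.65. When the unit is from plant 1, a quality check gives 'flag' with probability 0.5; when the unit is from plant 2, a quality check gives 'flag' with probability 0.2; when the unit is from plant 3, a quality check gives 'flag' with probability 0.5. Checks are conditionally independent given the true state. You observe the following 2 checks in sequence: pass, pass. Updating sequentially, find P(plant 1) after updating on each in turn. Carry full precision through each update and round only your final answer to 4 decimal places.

After 'pass': normaliser = 0.5·0.1500 + 0.8·0.2000 + 0.5·0.6500; P(plant 1) ≈ 0.1339, P(plant 2) ≈ 0.2857, P(plant 3) ≈ 0.5804
After 'pass': normaliser = 0.5·0.1339 + 0.8·0.2857 + 0.5·0.5804; P(plant 1) ≈ 0.1143, P(plant 2) ≈ 0.3902, P(plant 3) ≈ 0.4954

0.1143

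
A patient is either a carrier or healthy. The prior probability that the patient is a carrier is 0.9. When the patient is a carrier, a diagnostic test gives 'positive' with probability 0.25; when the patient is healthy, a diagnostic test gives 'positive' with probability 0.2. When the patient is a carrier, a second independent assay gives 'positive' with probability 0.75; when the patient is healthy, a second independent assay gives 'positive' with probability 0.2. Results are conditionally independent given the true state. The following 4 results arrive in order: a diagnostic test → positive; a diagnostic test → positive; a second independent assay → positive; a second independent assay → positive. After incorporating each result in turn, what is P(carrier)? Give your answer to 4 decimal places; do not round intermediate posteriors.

After a diagnostic test='positive': P(carrier) = 0.25·0.9000 / (0.25·0.9000 + 0.2·0.1000) ≈ 0.9184
After a diagnostic test='positive': P(carrier) = 0.25·0.9184 / (0.25·0.9184 + 0.2·0.0816) ≈ 0.9336
After a second independent assay='positive': P(carrier) = 0.75·0.9336 / (0.75·0.9336 + 0.2·0.0664) ≈ 0.9814
After a second independent assay='positive': P(carrier) = 0.75·0.9814 / (0.75·0.9814 + 0.2·0.0186) ≈ 0.9950

0.9950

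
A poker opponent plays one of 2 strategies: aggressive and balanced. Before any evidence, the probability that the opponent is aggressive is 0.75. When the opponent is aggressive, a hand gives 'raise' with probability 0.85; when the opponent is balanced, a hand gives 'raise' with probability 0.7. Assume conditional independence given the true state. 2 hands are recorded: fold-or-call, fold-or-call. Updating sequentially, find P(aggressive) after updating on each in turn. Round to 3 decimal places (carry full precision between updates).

Apply Bayes' rule sequentially, carrying P(aggressive) forward.
After 'fold-or-call': P(aggressive) = 0.15·0.7500 / (0.15·0.7500 + 0.3·0.2500) ≈ 0.6000
After 'fold-or-call': P(aggressive) = 0.15·0.6000 / (0.15·0.6000 + 0.3·0.4000) ≈ 0.4286

0.429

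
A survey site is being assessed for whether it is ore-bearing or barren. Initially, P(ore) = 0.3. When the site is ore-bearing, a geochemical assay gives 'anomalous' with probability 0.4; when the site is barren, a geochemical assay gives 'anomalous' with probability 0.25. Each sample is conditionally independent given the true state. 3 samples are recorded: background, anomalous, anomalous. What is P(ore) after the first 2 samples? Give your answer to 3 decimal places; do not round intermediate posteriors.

0.354

After 'background': P(ore) = 0.6·0.3000 / (0.6·0.3000 + 0.75·0.7000) ≈ 0.2553
After 'anomalous': P(ore) = 0.4·0.2553 / (0.4·0.2553 + 0.25·0.7447) ≈ 0.3542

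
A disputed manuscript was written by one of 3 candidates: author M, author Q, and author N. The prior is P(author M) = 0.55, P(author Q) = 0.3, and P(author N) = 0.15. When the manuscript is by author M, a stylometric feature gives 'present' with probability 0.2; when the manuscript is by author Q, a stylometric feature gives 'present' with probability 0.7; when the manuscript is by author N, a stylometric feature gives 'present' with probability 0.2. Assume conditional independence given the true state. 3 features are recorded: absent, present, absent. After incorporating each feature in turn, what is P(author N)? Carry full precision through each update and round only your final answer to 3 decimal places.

After 'absent': normaliser = 0.8·0.5500 + 0.3·0.3000 + 0.8·0.1500; P(author M) ≈ 0.6769, P(author Q) ≈ 0.1385, P(author N) ≈ 0.1846
After 'present': normaliser = 0.2·0.6769 + 0.7·0.1385 + 0.2·0.1846; P(author M) ≈ 0.5029, P(author Q) ≈ 0.3600, P(author N) ≈ 0.1371
After 'absent': normaliser = 0.8·0.5029 + 0.3·0.3600 + 0.8·0.1371; P(author M) ≈ 0.6488, P(author Q) ≈ 0.1742, P(author N) ≈ 0.1770

0.177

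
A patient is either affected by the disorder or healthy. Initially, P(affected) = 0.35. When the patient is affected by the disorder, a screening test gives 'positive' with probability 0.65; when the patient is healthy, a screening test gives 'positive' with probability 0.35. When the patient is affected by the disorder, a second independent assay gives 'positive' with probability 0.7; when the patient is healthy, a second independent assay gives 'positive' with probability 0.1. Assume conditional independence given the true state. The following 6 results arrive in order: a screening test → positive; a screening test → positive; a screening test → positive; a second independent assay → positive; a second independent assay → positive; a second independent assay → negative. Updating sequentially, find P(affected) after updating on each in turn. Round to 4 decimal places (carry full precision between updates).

After a screening test='positive': P(affected) = 0.65·0.3500 / (0.65·0.3500 + 0.35·0.6500) ≈ 0.5000
After a screening test='positive': P(affected) = 0.65·0.5000 / (0.65·0.5000 + 0.35·0.5000) ≈ 0.6500
After a screening test='positive': P(affected) = 0.65·0.6500 / (0.65·0.6500 + 0.35·0.3500) ≈ 0.7752
After a second independent assay='positive': P(affected) = 0.7·0.7752 / (0.7·0.7752 + 0.1·0.2248) ≈ 0.9602
After a second independent assay='positive': P(affected) = 0.7·0.9602 / (0.7·0.9602 + 0.1·0.0398) ≈ 0.9941
After a second independent assay='negative': P(affected) = 0.3·0.9941 / (0.3·0.9941 + 0.9·0.0059) ≈ 0.9826

0.9826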